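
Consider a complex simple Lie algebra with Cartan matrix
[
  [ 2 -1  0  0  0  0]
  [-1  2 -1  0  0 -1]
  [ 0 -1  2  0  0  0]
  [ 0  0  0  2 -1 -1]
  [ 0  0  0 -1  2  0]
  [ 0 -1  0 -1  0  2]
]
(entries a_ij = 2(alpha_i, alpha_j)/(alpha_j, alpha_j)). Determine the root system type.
The matrix has rank 6 with 2's on the diagonal. Reading the off-diagonal entries as Dynkin edges (a single edge where a_ij = a_ji = -1; a double or triple edge where a_ij * a_ji = 2 or 3), the diagram is a chain of 4 nodes with a fork of two nodes at one end (D_6). One simple-root ordering that puts it in standard form is (alpha_5, alpha_4, alpha_6, alpha_2, alpha_3, alpha_1). So the algebra is type D_6, i.e. so(12).

type D_6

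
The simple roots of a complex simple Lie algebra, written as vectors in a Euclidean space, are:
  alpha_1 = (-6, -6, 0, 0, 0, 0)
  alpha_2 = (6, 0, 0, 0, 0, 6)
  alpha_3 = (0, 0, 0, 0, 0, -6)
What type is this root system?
Compute the Cartan integers a_ij = 2(alpha_i, alpha_j)/(alpha_j, alpha_j); the resulting 3x3 Cartan matrix is
[[2, -1, 0], [-1, 2, -2], [0, -1, 2]].
The roots have two lengths (squared-length ratio 2:1); the short ones are alpha_{3}. The associated Dynkin diagram is a chain of 3 nodes with a double edge at one end; the terminal node there is the unique short simple root (B_3), so the type is B_3 (the algebra so(7)).

type B_3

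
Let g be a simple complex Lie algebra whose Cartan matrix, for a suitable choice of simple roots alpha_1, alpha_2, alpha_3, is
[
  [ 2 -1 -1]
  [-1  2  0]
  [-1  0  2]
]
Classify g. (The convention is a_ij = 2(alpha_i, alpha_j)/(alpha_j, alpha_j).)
A_3

The matrix has rank 3 with 2's on the diagonal. Reading the off-diagonal entries as Dynkin edges (a single edge where a_ij = a_ji = -1; a double or triple edge where a_ij * a_ji = 2 or 3), the diagram is a chain of 3 nodes with single edges (A_3). One simple-root ordering that puts it in standard form is (alpha_2, alpha_1, alpha_3). So the algebra is type A_3, i.e. sl(4).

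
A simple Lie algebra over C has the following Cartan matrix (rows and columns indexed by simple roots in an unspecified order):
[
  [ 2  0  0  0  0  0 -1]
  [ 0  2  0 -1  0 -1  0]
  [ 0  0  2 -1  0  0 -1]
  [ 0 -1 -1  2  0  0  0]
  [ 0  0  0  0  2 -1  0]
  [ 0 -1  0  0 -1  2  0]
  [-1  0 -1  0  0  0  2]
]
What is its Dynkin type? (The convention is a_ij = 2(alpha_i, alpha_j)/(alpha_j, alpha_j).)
The matrix has rank 7 with 2's on the diagonal. Reading the off-diagonal entries as Dynkin edges (a single edge where a_ij = a_ji = -1; a double or triple edge where a_ij * a_ji = 2 or 3), the diagram is a chain of 7 nodes with single edges (A_7). One simple-root ordering that puts it in standard form is (alpha_5, alpha_6, alpha_2, alpha_4, alpha_3, alpha_7, alpha_1). So the algebra is type A_7, i.e. sl(8).

A7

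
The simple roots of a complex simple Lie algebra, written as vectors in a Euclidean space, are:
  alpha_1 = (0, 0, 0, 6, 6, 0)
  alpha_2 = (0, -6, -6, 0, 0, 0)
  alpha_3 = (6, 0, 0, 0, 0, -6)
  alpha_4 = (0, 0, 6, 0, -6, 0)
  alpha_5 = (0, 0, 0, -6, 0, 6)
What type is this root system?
Compute the Cartan integers a_ij = 2(alpha_i, alpha_j)/(alpha_j, alpha_j); the resulting 5x5 Cartan matrix is
[[2, 0, 0, -1, -1], [0, 2, 0, -1, 0], [0, 0, 2, 0, -1], [-1, -1, 0, 2, 0], [-1, 0, -1, 0, 2]].
All simple roots have the same length, so the diagram is simply laced. The associated Dynkin diagram is a chain of 5 nodes with single edges (A_5), so the type is A_5 (the algebra sl(6)).

type A_5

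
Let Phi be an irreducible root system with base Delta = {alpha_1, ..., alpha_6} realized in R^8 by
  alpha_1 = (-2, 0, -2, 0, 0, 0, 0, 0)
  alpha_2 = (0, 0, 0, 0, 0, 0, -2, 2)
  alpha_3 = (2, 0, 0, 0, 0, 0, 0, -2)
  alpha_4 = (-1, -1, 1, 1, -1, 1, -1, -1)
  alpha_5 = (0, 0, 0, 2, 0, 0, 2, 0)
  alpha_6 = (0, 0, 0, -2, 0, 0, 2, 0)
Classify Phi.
Compute the Cartan integers a_ij = 2(alpha_i, alpha_j)/(alpha_j, alpha_j); the resulting 6x6 Cartan matrix is
[[2, 0, -1, 0, 0, 0], [0, 2, -1, 0, -1, -1], [-1, -1, 2, 0, 0, 0], [0, 0, 0, 2, 0, -1], [0, -1, 0, 0, 2, 0], [0, -1, 0, -1, 0, 2]].
All simple roots have the same length, so the diagram is simply laced. The associated Dynkin diagram is a chain of 5 nodes with one extra node attached to the third node from one end (E_6), so the type is E_6.

type E_6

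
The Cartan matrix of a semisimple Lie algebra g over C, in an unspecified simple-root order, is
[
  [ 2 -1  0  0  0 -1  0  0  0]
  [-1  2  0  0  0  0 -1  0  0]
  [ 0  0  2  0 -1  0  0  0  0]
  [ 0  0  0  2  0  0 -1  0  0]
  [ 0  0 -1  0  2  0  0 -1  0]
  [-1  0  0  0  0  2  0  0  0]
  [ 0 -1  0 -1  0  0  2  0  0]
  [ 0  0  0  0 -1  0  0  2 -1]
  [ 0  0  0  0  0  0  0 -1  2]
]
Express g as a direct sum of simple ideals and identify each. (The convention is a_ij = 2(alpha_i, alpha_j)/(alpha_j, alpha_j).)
A4 ⊕ A5

The diagram associated to this matrix has two connected components: the simple roots {alpha_3, alpha_5, alpha_8, alpha_9} form a chain of 4 nodes with single edges (A_4), and {alpha_1, alpha_2, alpha_4, alpha_6, alpha_7} form a chain of 5 nodes with single edges (A_5). A semisimple Lie algebra decomposes uniquely as the direct sum of simple ideals, one per connected component of its Dynkin diagram, so g ≅ A_4 ⊕ A_5 (dimension 24 + 35 = 59).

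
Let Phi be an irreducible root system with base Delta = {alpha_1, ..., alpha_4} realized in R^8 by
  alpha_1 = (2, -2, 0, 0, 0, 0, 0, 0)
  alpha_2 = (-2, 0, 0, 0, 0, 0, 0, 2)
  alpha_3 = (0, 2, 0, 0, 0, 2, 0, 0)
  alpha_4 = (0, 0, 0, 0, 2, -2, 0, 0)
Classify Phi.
Compute the Cartan integers a_ij = 2(alpha_i, alpha_j)/(alpha_j, alpha_j); the resulting 4x4 Cartan matrix is
[[2, -1, -1, 0], [-1, 2, 0, 0], [-1, 0, 2, -1], [0, 0, -1, 2]].
All simple roots have the same length, so the diagram is simply laced. The associated Dynkin diagram is a chain of 4 nodes with single edges (A_4), so the type is A_4 (the algebra sl(5)).

A_4 (sl(5))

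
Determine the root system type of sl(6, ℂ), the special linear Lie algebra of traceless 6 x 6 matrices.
This is sl(6), which has dimension 6^2 - 1 = 35 and rank 6 - 1 = 5 (a Cartan subalgebra is the diagonal traceless matrices). In the classification of classical Lie algebras, the special linear algebra sl(n+1) has type A_n; here n = 5, so the Dynkin diagram is a chain of 5 nodes with single edges (A_5). Hence the type is A_5.

A_5 (sl(6))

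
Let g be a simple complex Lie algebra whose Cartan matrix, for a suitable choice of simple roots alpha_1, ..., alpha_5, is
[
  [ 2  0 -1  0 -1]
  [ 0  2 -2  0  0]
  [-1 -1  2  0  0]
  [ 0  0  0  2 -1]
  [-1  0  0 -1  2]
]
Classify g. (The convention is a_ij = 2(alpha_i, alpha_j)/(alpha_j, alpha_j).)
C_5 (sp(10))

The matrix has rank 5 with 2's on the diagonal. Reading the off-diagonal entries as Dynkin edges (a single edge where a_ij = a_ji = -1; a double or triple edge where a_ij * a_ji = 2 or 3), the diagram is a chain of 5 nodes with a double edge at one end; the terminal node there is the unique long simple root (C_5). One simple-root ordering that puts it in standard form is (alpha_4, alpha_5, alpha_1, alpha_3, alpha_2). So the algebra is type C_5, i.e. sp(10).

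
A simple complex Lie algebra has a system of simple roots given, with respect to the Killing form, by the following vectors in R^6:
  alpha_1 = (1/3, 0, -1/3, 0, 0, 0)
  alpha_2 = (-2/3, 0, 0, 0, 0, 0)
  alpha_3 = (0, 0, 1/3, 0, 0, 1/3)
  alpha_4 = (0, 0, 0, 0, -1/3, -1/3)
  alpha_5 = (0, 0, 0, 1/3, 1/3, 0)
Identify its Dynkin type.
Compute the Cartan integers a_ij = 2(alpha_i, alpha_j)/(alpha_j, alpha_j); the resulting 5x5 Cartan matrix is
[[2, -1, -1, 0, 0], [-2, 2, 0, 0, 0], [-1, 0, 2, -1, 0], [0, 0, -1, 2, -1], [0, 0, 0, -1, 2]].
The roots have two lengths (squared-length ratio 2:1); the short ones are alpha_{1,3,4,5}. The associated Dynkin diagram is a chain of 5 nodes with a double edge at one end; the terminal node there is the unique long simple root (C_5), so the type is C_5 (the algebra sp(10)).

C5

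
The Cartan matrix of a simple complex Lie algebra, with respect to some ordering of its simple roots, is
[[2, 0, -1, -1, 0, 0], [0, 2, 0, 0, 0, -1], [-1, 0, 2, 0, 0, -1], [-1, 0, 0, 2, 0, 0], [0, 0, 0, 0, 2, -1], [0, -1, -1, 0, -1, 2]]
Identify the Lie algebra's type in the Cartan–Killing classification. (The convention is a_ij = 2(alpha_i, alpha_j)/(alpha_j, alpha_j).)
The matrix has rank 6 with 2's on the diagonal. Reading the off-diagonal entries as Dynkin edges (a single edge where a_ij = a_ji = -1; a double or triple edge where a_ij * a_ji = 2 or 3), the diagram is a chain of 4 nodes with a fork of two nodes at one end (D_6). One simple-root ordering that puts it in standard form is (alpha_4, alpha_1, alpha_3, alpha_6, alpha_5, alpha_2). So the algebra is type D_6, i.e. so(12).

D6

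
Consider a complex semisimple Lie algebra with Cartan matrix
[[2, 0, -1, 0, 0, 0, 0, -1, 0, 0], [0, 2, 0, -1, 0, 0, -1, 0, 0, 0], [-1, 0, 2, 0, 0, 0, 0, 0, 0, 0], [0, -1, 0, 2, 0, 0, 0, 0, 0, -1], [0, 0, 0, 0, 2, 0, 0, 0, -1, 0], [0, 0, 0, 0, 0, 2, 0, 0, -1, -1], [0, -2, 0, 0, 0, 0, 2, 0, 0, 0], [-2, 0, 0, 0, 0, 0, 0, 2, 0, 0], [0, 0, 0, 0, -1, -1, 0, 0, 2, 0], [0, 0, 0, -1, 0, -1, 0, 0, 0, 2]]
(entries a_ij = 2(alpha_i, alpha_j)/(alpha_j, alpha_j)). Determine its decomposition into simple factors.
The diagram associated to this matrix has two connected components: the simple roots {alpha_1, alpha_3, alpha_8} form a chain of 3 nodes with a double edge at one end; the terminal node there is the unique long simple root (C_3), and {alpha_2, alpha_4, alpha_5, alpha_6, alpha_7, alpha_9, alpha_10} form a chain of 7 nodes with a double edge at one end; the terminal node there is the unique long simple root (C_7). A semisimple Lie algebra decomposes uniquely as the direct sum of simple ideals, one per connected component of its Dynkin diagram, so g ≅ C_3 ⊕ C_7 (dimension 21 + 105 = 126).

C_3 ⊕ C_7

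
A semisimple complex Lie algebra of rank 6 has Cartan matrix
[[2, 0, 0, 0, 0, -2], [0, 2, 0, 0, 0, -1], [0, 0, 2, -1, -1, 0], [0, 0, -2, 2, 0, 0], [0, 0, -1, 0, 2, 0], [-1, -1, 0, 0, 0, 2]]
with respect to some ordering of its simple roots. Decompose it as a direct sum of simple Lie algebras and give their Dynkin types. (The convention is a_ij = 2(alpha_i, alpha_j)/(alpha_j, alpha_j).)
The diagram associated to this matrix has two connected components: the simple roots {alpha_3, alpha_4, alpha_5} form a chain of 3 nodes with a double edge at one end; the terminal node there is the unique long simple root (C_3), and {alpha_1, alpha_2, alpha_6} form a chain of 3 nodes with a double edge at one end; the terminal node there is the unique long simple root (C_3). A semisimple Lie algebra decomposes uniquely as the direct sum of simple ideals, one per connected component of its Dynkin diagram, so g ≅ C_3 ⊕ C_3 (dimension 21 + 21 = 42).

type C_3 ⊕ type C_3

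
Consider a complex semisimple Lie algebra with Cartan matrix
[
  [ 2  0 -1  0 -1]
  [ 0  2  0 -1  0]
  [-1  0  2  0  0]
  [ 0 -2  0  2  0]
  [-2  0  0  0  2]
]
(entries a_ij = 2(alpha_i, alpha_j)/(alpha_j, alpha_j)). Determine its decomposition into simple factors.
B_2 (so(5)) + C_3 (sp(6))

The diagram associated to this matrix has two connected components: the simple roots {alpha_2, alpha_4} form a chain of 2 nodes with a double edge at one end; the terminal node there is the unique short simple root (B_2), and {alpha_1, alpha_3, alpha_5} form a chain of 3 nodes with a double edge at one end; the terminal node there is the unique long simple root (C_3). A semisimple Lie algebra decomposes uniquely as the direct sum of simple ideals, one per connected component of its Dynkin diagram, so g ≅ B_2 ⊕ C_3 (dimension 10 + 21 = 31).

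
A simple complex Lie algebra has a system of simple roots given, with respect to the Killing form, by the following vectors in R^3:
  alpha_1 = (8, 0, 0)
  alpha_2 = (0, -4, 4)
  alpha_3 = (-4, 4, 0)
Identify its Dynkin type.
type C_3

Compute the Cartan integers a_ij = 2(alpha_i, alpha_j)/(alpha_j, alpha_j); the resulting 3x3 Cartan matrix is
[[2, 0, -2], [0, 2, -1], [-1, -1, 2]].
The roots have two lengths (squared-length ratio 2:1); the short ones are alpha_{2,3}. The associated Dynkin diagram is a chain of 3 nodes with a double edge at one end; the terminal node there is the unique long simple root (C_3), so the type is C_3 (the algebra sp(6)).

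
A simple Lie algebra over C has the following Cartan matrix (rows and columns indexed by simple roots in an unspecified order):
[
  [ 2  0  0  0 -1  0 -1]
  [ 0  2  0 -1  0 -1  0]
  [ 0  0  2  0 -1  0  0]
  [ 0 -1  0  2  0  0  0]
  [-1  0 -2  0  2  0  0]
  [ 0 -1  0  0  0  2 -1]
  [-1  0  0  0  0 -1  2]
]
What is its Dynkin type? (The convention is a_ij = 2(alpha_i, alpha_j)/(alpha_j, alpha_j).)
B_7 (so(15))

The matrix has rank 7 with 2's on the diagonal. Reading the off-diagonal entries as Dynkin edges (a single edge where a_ij = a_ji = -1; a double or triple edge where a_ij * a_ji = 2 or 3), the diagram is a chain of 7 nodes with a double edge at one end; the terminal node there is the unique short simple root (B_7). One simple-root ordering that puts it in standard form is (alpha_4, alpha_2, alpha_6, alpha_7, alpha_1, alpha_5, alpha_3). So the algebra is type B_7, i.e. so(15).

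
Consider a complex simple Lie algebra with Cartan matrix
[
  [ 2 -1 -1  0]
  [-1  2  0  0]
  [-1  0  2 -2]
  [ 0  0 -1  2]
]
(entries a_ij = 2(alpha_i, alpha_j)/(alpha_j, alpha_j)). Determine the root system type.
B_4

The matrix has rank 4 with 2's on the diagonal. Reading the off-diagonal entries as Dynkin edges (a single edge where a_ij = a_ji = -1; a double or triple edge where a_ij * a_ji = 2 or 3), the diagram is a chain of 4 nodes with a double edge at one end; the terminal node there is the unique short simple root (B_4). One simple-root ordering that puts it in standard form is (alpha_2, alpha_1, alpha_3, alpha_4). So the algebra is type B_4, i.e. so(9).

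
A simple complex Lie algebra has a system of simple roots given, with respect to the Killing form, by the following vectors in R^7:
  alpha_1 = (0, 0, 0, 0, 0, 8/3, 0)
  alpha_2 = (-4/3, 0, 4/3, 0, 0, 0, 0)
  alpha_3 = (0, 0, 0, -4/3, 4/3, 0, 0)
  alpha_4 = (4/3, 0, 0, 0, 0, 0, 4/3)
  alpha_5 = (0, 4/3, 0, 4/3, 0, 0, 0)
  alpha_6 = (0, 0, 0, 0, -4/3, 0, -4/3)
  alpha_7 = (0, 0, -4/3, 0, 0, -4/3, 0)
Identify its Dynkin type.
C_7 (sp(14))

Compute the Cartan integers a_ij = 2(alpha_i, alpha_j)/(alpha_j, alpha_j); the resulting 7x7 Cartan matrix is
[[2, 0, 0, 0, 0, 0, -2], [0, 2, 0, -1, 0, 0, -1], [0, 0, 2, 0, -1, -1, 0], [0, -1, 0, 2, 0, -1, 0], [0, 0, -1, 0, 2, 0, 0], [0, 0, -1, -1, 0, 2, 0], [-1, -1, 0, 0, 0, 0, 2]].
The roots have two lengths (squared-length ratio 2:1); the short ones are alpha_{2,3,4,5,6,7}. The associated Dynkin diagram is a chain of 7 nodes with a double edge at one end; the terminal node there is the unique long simple root (C_7), so the type is C_7 (the algebra sp(14)).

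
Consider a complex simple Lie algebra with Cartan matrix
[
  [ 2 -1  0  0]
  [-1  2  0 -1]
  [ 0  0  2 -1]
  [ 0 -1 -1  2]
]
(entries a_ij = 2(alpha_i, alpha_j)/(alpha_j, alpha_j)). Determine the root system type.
The matrix has rank 4 with 2's on the diagonal. Reading the off-diagonal entries as Dynkin edges (a single edge where a_ij = a_ji = -1; a double or triple edge where a_ij * a_ji = 2 or 3), the diagram is a chain of 4 nodes with single edges (A_4). One simple-root ordering that puts it in standard form is (alpha_3, alpha_4, alpha_2, alpha_1). So the algebra is type A_4, i.e. sl(5).

A_4 (sl(5))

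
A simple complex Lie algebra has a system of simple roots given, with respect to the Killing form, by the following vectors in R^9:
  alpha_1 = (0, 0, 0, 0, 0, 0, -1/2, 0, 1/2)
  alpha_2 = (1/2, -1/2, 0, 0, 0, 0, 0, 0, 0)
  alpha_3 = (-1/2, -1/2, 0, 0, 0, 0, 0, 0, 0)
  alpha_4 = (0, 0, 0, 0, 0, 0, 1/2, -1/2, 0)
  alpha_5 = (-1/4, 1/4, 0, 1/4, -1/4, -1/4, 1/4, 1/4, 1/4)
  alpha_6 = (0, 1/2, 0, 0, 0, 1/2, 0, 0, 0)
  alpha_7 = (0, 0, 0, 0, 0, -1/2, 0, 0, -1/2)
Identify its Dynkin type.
E_7

Compute the Cartan integers a_ij = 2(alpha_i, alpha_j)/(alpha_j, alpha_j); the resulting 7x7 Cartan matrix is
[[2, 0, 0, -1, 0, 0, -1], [0, 2, 0, 0, -1, -1, 0], [0, 0, 2, 0, 0, -1, 0], [-1, 0, 0, 2, 0, 0, 0], [0, -1, 0, 0, 2, 0, 0], [0, -1, -1, 0, 0, 2, -1], [-1, 0, 0, 0, 0, -1, 2]].
All simple roots have the same length, so the diagram is simply laced. The associated Dynkin diagram is a chain of 6 nodes with one extra node attached to the third node from one end (E_7), so the type is E_7.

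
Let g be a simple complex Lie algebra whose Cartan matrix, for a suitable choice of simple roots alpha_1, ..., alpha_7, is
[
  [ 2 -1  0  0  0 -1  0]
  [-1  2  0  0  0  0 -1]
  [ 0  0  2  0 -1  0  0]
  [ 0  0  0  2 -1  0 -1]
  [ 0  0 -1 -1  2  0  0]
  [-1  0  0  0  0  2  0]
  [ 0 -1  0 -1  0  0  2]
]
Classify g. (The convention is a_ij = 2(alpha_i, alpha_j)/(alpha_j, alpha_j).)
The matrix has rank 7 with 2's on the diagonal. Reading the off-diagonal entries as Dynkin edges (a single edge where a_ij = a_ji = -1; a double or triple edge where a_ij * a_ji = 2 or 3), the diagram is a chain of 7 nodes with single edges (A_7). One simple-root ordering that puts it in standard form is (alpha_3, alpha_5, alpha_4, alpha_7, alpha_2, alpha_1, alpha_6). So the algebra is type A_7, i.e. sl(8).

A7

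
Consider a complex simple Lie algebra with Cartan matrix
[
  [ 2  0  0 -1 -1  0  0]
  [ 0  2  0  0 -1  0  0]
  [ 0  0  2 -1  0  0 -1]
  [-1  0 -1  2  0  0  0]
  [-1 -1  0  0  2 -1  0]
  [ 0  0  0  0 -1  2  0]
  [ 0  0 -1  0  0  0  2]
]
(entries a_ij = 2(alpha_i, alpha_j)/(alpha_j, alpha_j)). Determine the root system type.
D_7 (so(14))

The matrix has rank 7 with 2's on the diagonal. Reading the off-diagonal entries as Dynkin edges (a single edge where a_ij = a_ji = -1; a double or triple edge where a_ij * a_ji = 2 or 3), the diagram is a chain of 5 nodes with a fork of two nodes at one end (D_7). One simple-root ordering that puts it in standard form is (alpha_7, alpha_3, alpha_4, alpha_1, alpha_5, alpha_2, alpha_6). So the algebra is type D_7, i.e. so(14).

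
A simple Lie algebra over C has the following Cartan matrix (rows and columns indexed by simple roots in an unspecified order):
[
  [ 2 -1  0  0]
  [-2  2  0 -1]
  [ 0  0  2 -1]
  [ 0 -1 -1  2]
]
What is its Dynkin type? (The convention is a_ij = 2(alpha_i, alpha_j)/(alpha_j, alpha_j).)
The matrix has rank 4 with 2's on the diagonal. Reading the off-diagonal entries as Dynkin edges (a single edge where a_ij = a_ji = -1; a double or triple edge where a_ij * a_ji = 2 or 3), the diagram is a chain of 4 nodes with a double edge at one end; the terminal node there is the unique short simple root (B_4). One simple-root ordering that puts it in standard form is (alpha_3, alpha_4, alpha_2, alpha_1). So the algebra is type B_4, i.e. so(9).

B_4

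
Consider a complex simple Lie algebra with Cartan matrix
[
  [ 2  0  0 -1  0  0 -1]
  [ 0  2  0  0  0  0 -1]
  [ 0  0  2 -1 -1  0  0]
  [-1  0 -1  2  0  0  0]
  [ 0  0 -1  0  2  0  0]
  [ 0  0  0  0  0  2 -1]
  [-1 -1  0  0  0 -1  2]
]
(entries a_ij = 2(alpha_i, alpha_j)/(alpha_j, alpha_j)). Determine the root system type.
D_7

The matrix has rank 7 with 2's on the diagonal. Reading the off-diagonal entries as Dynkin edges (a single edge where a_ij = a_ji = -1; a double or triple edge where a_ij * a_ji = 2 or 3), the diagram is a chain of 5 nodes with a fork of two nodes at one end (D_7). One simple-root ordering that puts it in standard form is (alpha_5, alpha_3, alpha_4, alpha_1, alpha_7, alpha_2, alpha_6). So the algebra is type D_7, i.e. so(14).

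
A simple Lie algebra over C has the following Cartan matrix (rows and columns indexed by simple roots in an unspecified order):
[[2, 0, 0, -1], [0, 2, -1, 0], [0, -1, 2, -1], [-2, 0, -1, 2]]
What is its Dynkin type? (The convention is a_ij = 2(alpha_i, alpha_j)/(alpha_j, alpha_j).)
The matrix has rank 4 with 2's on the diagonal. Reading the off-diagonal entries as Dynkin edges (a single edge where a_ij = a_ji = -1; a double or triple edge where a_ij * a_ji = 2 or 3), the diagram is a chain of 4 nodes with a double edge at one end; the terminal node there is the unique short simple root (B_4). One simple-root ordering that puts it in standard form is (alpha_2, alpha_3, alpha_4, alpha_1). So the algebra is type B_4, i.e. so(9).

type B_4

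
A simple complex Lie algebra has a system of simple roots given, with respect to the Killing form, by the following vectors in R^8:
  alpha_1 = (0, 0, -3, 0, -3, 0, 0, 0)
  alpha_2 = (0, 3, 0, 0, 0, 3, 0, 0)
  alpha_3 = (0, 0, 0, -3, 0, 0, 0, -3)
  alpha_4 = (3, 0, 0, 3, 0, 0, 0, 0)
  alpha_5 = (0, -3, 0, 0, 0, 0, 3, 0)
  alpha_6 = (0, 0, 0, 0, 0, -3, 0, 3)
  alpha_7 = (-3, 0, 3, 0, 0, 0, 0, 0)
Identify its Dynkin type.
Compute the Cartan integers a_ij = 2(alpha_i, alpha_j)/(alpha_j, alpha_j); the resulting 7x7 Cartan matrix is
[[2, 0, 0, 0, 0, 0, -1], [0, 2, 0, 0, -1, -1, 0], [0, 0, 2, -1, 0, -1, 0], [0, 0, -1, 2, 0, 0, -1], [0, -1, 0, 0, 2, 0, 0], [0, -1, -1, 0, 0, 2, 0], [-1, 0, 0, -1, 0, 0, 2]].
All simple roots have the same length, so the diagram is simply laced. The associated Dynkin diagram is a chain of 7 nodes with single edges (A_7), so the type is A_7 (the algebra sl(8)).

A_7 (sl(8))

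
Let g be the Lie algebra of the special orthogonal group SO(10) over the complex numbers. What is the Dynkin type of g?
This is so(10) with 10 even, which has dimension 10(10-1)/2 = 45 and rank 10/2 = 5. In the classification of classical Lie algebras, the orthogonal algebra so(2n) in an even number of variables has type D_n; here n = 5, so the Dynkin diagram is a chain of 3 nodes with a fork of two nodes at one end (D_5). Hence the type is D_5.

D_5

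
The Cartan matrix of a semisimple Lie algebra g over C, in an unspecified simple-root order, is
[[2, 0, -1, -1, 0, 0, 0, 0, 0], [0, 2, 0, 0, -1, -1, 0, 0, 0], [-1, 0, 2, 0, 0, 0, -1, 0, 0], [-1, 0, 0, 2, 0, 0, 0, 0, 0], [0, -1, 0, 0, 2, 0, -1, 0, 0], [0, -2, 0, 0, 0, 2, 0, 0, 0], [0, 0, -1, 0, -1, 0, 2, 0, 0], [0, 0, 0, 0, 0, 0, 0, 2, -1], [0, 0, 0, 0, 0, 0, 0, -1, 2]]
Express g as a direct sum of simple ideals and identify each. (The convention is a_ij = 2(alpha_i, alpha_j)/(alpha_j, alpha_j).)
The diagram associated to this matrix has two connected components: the simple roots {alpha_8, alpha_9} form a chain of 2 nodes with single edges (A_2), and {alpha_1, alpha_2, alpha_3, alpha_4, alpha_5, alpha_6, alpha_7} form a chain of 7 nodes with a double edge at one end; the terminal node there is the unique long simple root (C_7). A semisimple Lie algebra decomposes uniquely as the direct sum of simple ideals, one per connected component of its Dynkin diagram, so g ≅ A_2 ⊕ C_7 (dimension 8 + 105 = 113).

A_2 ⊕ C_7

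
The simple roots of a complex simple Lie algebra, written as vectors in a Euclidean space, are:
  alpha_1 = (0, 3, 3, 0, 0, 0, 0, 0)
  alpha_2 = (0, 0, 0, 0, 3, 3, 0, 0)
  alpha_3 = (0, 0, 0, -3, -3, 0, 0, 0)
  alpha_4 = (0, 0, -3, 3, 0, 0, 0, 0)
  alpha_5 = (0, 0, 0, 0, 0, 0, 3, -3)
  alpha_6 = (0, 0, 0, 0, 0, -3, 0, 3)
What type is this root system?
Compute the Cartan integers a_ij = 2(alpha_i, alpha_j)/(alpha_j, alpha_j); the resulting 6x6 Cartan matrix is
[[2, 0, 0, -1, 0, 0], [0, 2, -1, 0, 0, -1], [0, -1, 2, -1, 0, 0], [-1, 0, -1, 2, 0, 0], [0, 0, 0, 0, 2, -1], [0, -1, 0, 0, -1, 2]].
All simple roots have the same length, so the diagram is simply laced. The associated Dynkin diagram is a chain of 6 nodes with single edges (A_6), so the type is A_6 (the algebra sl(7)).

A_6 (sl(7))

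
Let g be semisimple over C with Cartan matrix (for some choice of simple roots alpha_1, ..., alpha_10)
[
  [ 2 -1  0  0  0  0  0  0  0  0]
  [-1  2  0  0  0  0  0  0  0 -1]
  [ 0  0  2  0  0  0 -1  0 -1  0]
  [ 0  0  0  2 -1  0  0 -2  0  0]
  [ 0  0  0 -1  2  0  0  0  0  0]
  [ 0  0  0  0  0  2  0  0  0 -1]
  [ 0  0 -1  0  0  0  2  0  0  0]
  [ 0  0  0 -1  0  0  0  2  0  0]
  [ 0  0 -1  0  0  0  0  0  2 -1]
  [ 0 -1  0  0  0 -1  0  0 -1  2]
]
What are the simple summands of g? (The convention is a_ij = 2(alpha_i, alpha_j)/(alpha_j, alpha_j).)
The diagram associated to this matrix has two connected components: the simple roots {alpha_4, alpha_5, alpha_8} form a chain of 3 nodes with a double edge at one end; the terminal node there is the unique short simple root (B_3), and {alpha_1, alpha_2, alpha_3, alpha_6, alpha_7, alpha_9, alpha_10} form a chain of 6 nodes with one extra node attached to the third node from one end (E_7). A semisimple Lie algebra decomposes uniquely as the direct sum of simple ideals, one per connected component of its Dynkin diagram, so g ≅ B_3 ⊕ E_7 (dimension 21 + 133 = 154).

type B_3 + type E_7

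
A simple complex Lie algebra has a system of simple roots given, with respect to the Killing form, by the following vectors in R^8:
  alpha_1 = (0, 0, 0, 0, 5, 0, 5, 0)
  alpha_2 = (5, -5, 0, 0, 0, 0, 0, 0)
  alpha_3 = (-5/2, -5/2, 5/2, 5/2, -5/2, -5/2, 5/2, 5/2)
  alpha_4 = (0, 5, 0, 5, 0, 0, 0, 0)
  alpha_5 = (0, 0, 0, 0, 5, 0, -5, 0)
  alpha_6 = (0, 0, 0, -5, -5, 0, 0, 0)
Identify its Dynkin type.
Compute the Cartan integers a_ij = 2(alpha_i, alpha_j)/(alpha_j, alpha_j); the resulting 6x6 Cartan matrix is
[[2, 0, 0, 0, 0, -1], [0, 2, 0, -1, 0, 0], [0, 0, 2, 0, -1, 0], [0, -1, 0, 2, 0, -1], [0, 0, -1, 0, 2, -1], [-1, 0, 0, -1, -1, 2]].
All simple roots have the same length, so the diagram is simply laced. The associated Dynkin diagram is a chain of 5 nodes with one extra node attached to the third node from one end (E_6), so the type is E_6.

E_6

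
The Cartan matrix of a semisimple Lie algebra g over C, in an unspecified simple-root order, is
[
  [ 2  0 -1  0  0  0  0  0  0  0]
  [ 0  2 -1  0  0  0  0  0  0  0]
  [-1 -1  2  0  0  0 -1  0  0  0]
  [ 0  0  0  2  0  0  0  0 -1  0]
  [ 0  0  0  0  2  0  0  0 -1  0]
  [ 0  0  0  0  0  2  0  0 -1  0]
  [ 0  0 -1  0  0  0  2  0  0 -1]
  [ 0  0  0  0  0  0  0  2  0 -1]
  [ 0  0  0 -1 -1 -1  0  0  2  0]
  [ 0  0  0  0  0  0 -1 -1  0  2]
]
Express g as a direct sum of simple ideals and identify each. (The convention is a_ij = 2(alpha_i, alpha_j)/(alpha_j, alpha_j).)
The diagram associated to this matrix has two connected components: the simple roots {alpha_4, alpha_5, alpha_6, alpha_9} form a chain of 2 nodes with a fork of two nodes at one end (D_4), and {alpha_1, alpha_2, alpha_3, alpha_7, alpha_8, alpha_10} form a chain of 4 nodes with a fork of two nodes at one end (D_6). A semisimple Lie algebra decomposes uniquely as the direct sum of simple ideals, one per connected component of its Dynkin diagram, so g ≅ D_4 ⊕ D_6 (dimension 28 + 66 = 94).

D_4 ⊕ D_6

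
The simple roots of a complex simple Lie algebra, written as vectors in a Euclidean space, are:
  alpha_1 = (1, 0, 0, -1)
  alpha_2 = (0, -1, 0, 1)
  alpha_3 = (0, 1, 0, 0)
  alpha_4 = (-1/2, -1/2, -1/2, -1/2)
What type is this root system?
Compute the Cartan integers a_ij = 2(alpha_i, alpha_j)/(alpha_j, alpha_j); the resulting 4x4 Cartan matrix is
[[2, -1, 0, 0], [-1, 2, -2, 0], [0, -1, 2, -1], [0, 0, -1, 2]].
The roots have two lengths (squared-length ratio 2:1); the short ones are alpha_{3,4}. The associated Dynkin diagram is a chain of 4 nodes with a double edge between the middle two (F_4), so the type is F_4.

F4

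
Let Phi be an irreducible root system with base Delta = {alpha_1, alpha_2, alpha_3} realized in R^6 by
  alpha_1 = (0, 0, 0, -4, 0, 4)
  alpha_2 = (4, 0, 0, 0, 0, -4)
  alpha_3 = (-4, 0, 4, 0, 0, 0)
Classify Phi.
Compute the Cartan integers a_ij = 2(alpha_i, alpha_j)/(alpha_j, alpha_j); the resulting 3x3 Cartan matrix is
[[2, -1, 0], [-1, 2, -1], [0, -1, 2]].
All simple roots have the same length, so the diagram is simply laced. The associated Dynkin diagram is a chain of 3 nodes with single edges (A_3), so the type is A_3 (the algebra sl(4)).

A3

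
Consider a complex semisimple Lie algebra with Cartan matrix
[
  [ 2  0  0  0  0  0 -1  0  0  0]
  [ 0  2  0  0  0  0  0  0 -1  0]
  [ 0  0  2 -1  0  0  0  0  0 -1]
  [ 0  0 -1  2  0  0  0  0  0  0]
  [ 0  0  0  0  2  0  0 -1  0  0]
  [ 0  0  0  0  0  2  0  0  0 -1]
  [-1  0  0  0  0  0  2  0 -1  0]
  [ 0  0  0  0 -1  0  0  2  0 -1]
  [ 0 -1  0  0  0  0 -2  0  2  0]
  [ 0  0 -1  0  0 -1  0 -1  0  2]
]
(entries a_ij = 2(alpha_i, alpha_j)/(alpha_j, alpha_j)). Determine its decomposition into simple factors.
E6 + F4

The diagram associated to this matrix has two connected components: the simple roots {alpha_3, alpha_4, alpha_5, alpha_6, alpha_8, alpha_10} form a chain of 5 nodes with one extra node attached to the third node from one end (E_6), and {alpha_1, alpha_2, alpha_7, alpha_9} form a chain of 4 nodes with a double edge between the middle two (F_4). A semisimple Lie algebra decomposes uniquely as the direct sum of simple ideals, one per connected component of its Dynkin diagram, so g ≅ E_6 ⊕ F_4 (dimension 78 + 52 = 130).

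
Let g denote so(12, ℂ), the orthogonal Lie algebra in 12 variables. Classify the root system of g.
D_6 (so(12))

This is so(12) with 12 even, which has dimension 12(12-1)/2 = 66 and rank 12/2 = 6. In the classification of classical Lie algebras, the orthogonal algebra so(2n) in an even number of variables has type D_n; here n = 6, so the Dynkin diagram is a chain of 4 nodes with a fork of two nodes at one end (D_6). Hence the type is D_6.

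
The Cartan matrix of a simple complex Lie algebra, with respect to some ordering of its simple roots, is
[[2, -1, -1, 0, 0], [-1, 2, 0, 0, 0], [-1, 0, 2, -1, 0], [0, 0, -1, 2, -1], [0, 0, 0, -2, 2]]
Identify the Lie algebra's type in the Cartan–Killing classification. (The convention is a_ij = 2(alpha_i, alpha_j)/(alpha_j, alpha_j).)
C5

The matrix has rank 5 with 2's on the diagonal. Reading the off-diagonal entries as Dynkin edges (a single edge where a_ij = a_ji = -1; a double or triple edge where a_ij * a_ji = 2 or 3), the diagram is a chain of 5 nodes with a double edge at one end; the terminal node there is the unique long simple root (C_5). One simple-root ordering that puts it in standard form is (alpha_2, alpha_1, alpha_3, alpha_4, alpha_5). So the algebra is type C_5, i.e. sp(10).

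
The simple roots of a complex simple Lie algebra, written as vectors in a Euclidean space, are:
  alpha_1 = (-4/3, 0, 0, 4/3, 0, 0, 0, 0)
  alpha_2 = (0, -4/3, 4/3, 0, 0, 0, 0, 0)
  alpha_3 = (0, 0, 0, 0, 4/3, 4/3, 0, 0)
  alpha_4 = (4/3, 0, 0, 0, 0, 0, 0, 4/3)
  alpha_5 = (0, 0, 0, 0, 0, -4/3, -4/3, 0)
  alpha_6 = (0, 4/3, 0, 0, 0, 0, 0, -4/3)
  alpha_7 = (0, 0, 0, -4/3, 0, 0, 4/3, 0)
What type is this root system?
A_7

Compute the Cartan integers a_ij = 2(alpha_i, alpha_j)/(alpha_j, alpha_j); the resulting 7x7 Cartan matrix is
[[2, 0, 0, -1, 0, 0, -1], [0, 2, 0, 0, 0, -1, 0], [0, 0, 2, 0, -1, 0, 0], [-1, 0, 0, 2, 0, -1, 0], [0, 0, -1, 0, 2, 0, -1], [0, -1, 0, -1, 0, 2, 0], [-1, 0, 0, 0, -1, 0, 2]].
All simple roots have the same length, so the diagram is simply laced. The associated Dynkin diagram is a chain of 7 nodes with single edges (A_7), so the type is A_7 (the algebra sl(8)).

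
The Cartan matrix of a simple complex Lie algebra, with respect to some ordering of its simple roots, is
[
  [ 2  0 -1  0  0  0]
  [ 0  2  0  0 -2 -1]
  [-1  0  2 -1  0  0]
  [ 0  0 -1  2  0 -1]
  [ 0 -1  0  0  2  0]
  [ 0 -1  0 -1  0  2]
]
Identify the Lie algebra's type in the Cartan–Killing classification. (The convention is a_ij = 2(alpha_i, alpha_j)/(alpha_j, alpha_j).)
B6

The matrix has rank 6 with 2's on the diagonal. Reading the off-diagonal entries as Dynkin edges (a single edge where a_ij = a_ji = -1; a double or triple edge where a_ij * a_ji = 2 or 3), the diagram is a chain of 6 nodes with a double edge at one end; the terminal node there is the unique short simple root (B_6). One simple-root ordering that puts it in standard form is (alpha_1, alpha_3, alpha_4, alpha_6, alpha_2, alpha_5). So the algebra is type B_6, i.e. so(13).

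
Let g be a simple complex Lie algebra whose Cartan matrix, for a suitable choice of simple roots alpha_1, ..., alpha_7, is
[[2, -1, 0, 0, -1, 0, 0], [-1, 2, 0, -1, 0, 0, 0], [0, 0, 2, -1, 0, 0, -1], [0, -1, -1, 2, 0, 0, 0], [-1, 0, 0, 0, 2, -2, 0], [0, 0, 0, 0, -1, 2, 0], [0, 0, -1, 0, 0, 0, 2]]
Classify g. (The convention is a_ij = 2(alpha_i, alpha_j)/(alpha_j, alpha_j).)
type B_7

The matrix has rank 7 with 2's on the diagonal. Reading the off-diagonal entries as Dynkin edges (a single edge where a_ij = a_ji = -1; a double or triple edge where a_ij * a_ji = 2 or 3), the diagram is a chain of 7 nodes with a double edge at one end; the terminal node there is the unique short simple root (B_7). One simple-root ordering that puts it in standard form is (alpha_7, alpha_3, alpha_4, alpha_2, alpha_1, alpha_5, alpha_6). So the algebra is type B_7, i.e. so(15).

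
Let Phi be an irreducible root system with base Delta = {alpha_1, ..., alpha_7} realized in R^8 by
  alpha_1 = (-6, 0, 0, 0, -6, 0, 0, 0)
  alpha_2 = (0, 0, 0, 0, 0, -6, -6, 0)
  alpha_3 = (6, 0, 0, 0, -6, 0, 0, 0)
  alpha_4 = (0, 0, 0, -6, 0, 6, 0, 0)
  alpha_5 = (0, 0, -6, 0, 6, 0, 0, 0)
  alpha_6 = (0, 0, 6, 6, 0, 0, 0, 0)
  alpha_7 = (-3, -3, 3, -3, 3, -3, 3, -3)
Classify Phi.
Compute the Cartan integers a_ij = 2(alpha_i, alpha_j)/(alpha_j, alpha_j); the resulting 7x7 Cartan matrix is
[[2, 0, 0, 0, -1, 0, 0], [0, 2, 0, -1, 0, 0, 0], [0, 0, 2, 0, -1, 0, -1], [0, -1, 0, 2, 0, -1, 0], [-1, 0, -1, 0, 2, -1, 0], [0, 0, 0, -1, -1, 2, 0], [0, 0, -1, 0, 0, 0, 2]].
All simple roots have the same length, so the diagram is simply laced. The associated Dynkin diagram is a chain of 6 nodes with one extra node attached to the third node from one end (E_7), so the type is E_7.

E_7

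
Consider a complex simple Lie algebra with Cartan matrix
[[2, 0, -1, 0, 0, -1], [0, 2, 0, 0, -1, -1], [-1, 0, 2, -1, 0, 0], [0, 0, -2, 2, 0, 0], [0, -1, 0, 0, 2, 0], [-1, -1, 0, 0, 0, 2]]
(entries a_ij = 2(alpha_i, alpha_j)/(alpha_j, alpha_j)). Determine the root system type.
type C_6

The matrix has rank 6 with 2's on the diagonal. Reading the off-diagonal entries as Dynkin edges (a single edge where a_ij = a_ji = -1; a double or triple edge where a_ij * a_ji = 2 or 3), the diagram is a chain of 6 nodes with a double edge at one end; the terminal node there is the unique long simple root (C_6). One simple-root ordering that puts it in standard form is (alpha_5, alpha_2, alpha_6, alpha_1, alpha_3, alpha_4). So the algebra is type C_6, i.e. sp(12).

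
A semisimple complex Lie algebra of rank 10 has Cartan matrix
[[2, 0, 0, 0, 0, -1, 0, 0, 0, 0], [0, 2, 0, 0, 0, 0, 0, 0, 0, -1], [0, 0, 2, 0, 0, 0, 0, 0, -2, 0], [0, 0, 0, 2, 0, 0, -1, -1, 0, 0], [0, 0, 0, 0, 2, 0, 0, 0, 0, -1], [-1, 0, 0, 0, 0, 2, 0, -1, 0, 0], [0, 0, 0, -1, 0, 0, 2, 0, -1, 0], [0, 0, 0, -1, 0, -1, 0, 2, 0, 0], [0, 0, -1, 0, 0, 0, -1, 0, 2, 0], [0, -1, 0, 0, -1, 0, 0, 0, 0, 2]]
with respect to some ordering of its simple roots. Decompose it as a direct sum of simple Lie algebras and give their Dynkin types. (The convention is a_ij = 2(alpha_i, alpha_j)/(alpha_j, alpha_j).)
A3 ⊕ C7

The diagram associated to this matrix has two connected components: the simple roots {alpha_2, alpha_5, alpha_10} form a chain of 3 nodes with single edges (A_3), and {alpha_1, alpha_3, alpha_4, alpha_6, alpha_7, alpha_8, alpha_9} form a chain of 7 nodes with a double edge at one end; the terminal node there is the unique long simple root (C_7). A semisimple Lie algebra decomposes uniquely as the direct sum of simple ideals, one per connected component of its Dynkin diagram, so g ≅ A_3 ⊕ C_7 (dimension 15 + 105 = 120).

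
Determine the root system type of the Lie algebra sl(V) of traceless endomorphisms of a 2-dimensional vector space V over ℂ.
This is sl(2), which has dimension 2^2 - 1 = 3 and rank 2 - 1 = 1 (a Cartan subalgebra is the diagonal traceless matrices). In the classification of classical Lie algebras, the special linear algebra sl(n+1) has type A_n; here n = 1, so the Dynkin diagram is a chain of 1 nodes with single edges (A_1). Hence the type is A_1.

type A_1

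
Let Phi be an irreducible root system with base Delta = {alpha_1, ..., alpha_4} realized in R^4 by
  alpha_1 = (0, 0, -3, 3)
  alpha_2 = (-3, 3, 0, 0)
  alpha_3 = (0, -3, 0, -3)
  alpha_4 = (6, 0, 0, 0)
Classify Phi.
Compute the Cartan integers a_ij = 2(alpha_i, alpha_j)/(alpha_j, alpha_j); the resulting 4x4 Cartan matrix is
[[2, 0, -1, 0], [0, 2, -1, -1], [-1, -1, 2, 0], [0, -2, 0, 2]].
The roots have two lengths (squared-length ratio 2:1); the short ones are alpha_{1,2,3}. The associated Dynkin diagram is a chain of 4 nodes with a double edge at one end; the terminal node there is the unique long simple root (C_4), so the type is C_4 (the algebra sp(8)).

C_4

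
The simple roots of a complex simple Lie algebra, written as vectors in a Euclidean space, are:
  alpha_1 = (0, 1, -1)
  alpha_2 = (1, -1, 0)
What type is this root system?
Compute the Cartan integers a_ij = 2(alpha_i, alpha_j)/(alpha_j, alpha_j); the resulting 2x2 Cartan matrix is
[[2, -1], [-1, 2]].
All simple roots have the same length, so the diagram is simply laced. The associated Dynkin diagram is a chain of 2 nodes with single edges (A_2), so the type is A_2 (the algebra sl(3)).

A_2 (sl(3))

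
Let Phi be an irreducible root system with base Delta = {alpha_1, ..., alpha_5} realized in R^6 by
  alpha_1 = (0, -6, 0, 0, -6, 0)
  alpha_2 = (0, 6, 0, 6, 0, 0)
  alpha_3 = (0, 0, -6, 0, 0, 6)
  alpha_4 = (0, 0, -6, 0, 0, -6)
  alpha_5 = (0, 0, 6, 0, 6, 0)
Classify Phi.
Compute the Cartan integers a_ij = 2(alpha_i, alpha_j)/(alpha_j, alpha_j); the resulting 5x5 Cartan matrix is
[[2, -1, 0, 0, -1], [-1, 2, 0, 0, 0], [0, 0, 2, 0, -1], [0, 0, 0, 2, -1], [-1, 0, -1, -1, 2]].
All simple roots have the same length, so the diagram is simply laced. The associated Dynkin diagram is a chain of 3 nodes with a fork of two nodes at one end (D_5), so the type is D_5 (the algebra so(10)).

D5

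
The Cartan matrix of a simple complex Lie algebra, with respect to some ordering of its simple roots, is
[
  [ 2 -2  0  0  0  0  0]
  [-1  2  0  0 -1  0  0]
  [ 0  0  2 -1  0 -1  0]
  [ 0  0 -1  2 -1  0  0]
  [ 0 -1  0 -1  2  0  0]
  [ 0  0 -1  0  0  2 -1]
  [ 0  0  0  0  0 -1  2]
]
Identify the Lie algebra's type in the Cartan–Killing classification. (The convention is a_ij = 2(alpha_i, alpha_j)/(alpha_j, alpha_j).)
The matrix has rank 7 with 2's on the diagonal. Reading the off-diagonal entries as Dynkin edges (a single edge where a_ij = a_ji = -1; a double or triple edge where a_ij * a_ji = 2 or 3), the diagram is a chain of 7 nodes with a double edge at one end; the terminal node there is the unique long simple root (C_7). One simple-root ordering that puts it in standard form is (alpha_7, alpha_6, alpha_3, alpha_4, alpha_5, alpha_2, alpha_1). So the algebra is type C_7, i.e. sp(14).

C_7 (sp(14))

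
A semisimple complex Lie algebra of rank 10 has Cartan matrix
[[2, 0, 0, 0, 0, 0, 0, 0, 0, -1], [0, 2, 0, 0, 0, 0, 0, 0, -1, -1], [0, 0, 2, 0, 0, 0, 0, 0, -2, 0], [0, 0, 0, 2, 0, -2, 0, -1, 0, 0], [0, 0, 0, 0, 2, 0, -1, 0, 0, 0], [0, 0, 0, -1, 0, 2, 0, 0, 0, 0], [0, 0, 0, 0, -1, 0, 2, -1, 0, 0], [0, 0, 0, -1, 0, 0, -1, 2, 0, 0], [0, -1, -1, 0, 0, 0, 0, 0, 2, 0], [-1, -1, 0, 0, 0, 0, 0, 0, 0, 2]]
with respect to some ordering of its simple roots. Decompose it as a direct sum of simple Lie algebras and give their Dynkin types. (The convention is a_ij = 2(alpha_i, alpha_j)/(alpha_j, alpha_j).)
The diagram associated to this matrix has two connected components: the simple roots {alpha_4, alpha_5, alpha_6, alpha_7, alpha_8} form a chain of 5 nodes with a double edge at one end; the terminal node there is the unique short simple root (B_5), and {alpha_1, alpha_2, alpha_3, alpha_9, alpha_10} form a chain of 5 nodes with a double edge at one end; the terminal node there is the unique long simple root (C_5). A semisimple Lie algebra decomposes uniquely as the direct sum of simple ideals, one per connected component of its Dynkin diagram, so g ≅ B_5 ⊕ C_5 (dimension 55 + 55 = 110).

type B_5 + type C_5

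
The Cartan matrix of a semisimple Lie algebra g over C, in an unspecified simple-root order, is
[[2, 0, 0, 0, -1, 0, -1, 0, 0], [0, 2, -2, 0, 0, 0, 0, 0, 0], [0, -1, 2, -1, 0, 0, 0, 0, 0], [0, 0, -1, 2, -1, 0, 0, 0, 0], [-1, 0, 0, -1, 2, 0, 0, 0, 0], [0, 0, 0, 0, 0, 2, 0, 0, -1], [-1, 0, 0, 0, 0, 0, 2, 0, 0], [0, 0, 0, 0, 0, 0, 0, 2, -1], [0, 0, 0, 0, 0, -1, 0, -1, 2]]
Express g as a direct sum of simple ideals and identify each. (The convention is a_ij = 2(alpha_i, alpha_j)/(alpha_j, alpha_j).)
A_3 + C_6

The diagram associated to this matrix has two connected components: the simple roots {alpha_6, alpha_8, alpha_9} form a chain of 3 nodes with single edges (A_3), and {alpha_1, alpha_2, alpha_3, alpha_4, alpha_5, alpha_7} form a chain of 6 nodes with a double edge at one end; the terminal node there is the unique long simple root (C_6). A semisimple Lie algebra decomposes uniquely as the direct sum of simple ideals, one per connected component of its Dynkin diagram, so g ≅ A_3 ⊕ C_6 (dimension 15 + 78 = 93).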